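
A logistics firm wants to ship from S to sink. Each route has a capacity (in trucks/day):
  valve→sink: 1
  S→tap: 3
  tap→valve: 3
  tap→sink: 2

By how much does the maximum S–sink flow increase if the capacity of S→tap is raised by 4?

0

Original max flow = 3.
Even with extra capacity on S→tap, another cut of capacity 3 remains binding.
New max flow = 3. Increase = 0.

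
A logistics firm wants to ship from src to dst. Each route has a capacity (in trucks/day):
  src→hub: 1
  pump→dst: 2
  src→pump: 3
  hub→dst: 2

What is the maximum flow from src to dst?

Augment src→hub→dst: bottleneck 1. Total 1.
Augment src→pump→dst: bottleneck 2. Total 3.
No augmenting path remains in the residual graph.

3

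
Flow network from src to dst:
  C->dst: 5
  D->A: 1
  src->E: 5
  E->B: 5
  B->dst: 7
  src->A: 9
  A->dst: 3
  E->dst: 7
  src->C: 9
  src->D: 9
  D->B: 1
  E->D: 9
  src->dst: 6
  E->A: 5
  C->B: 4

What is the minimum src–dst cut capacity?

24

Max flow = 24 (via 6 augmenting paths).
In the residual at optimum, the set reachable from src is {A, D, src}.
Cut edges: src->C (cap 9), src->E (cap 5), src->dst (cap 6), D->B (cap 1), A->dst (cap 3). Sum = 24.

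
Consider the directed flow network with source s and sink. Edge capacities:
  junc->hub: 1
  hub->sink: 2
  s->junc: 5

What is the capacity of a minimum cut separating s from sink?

Max flow = 1 (via 1 augmenting path).
In the residual at optimum, the set reachable from s is {junc, s}.
Cut edges: junc->hub (cap 1). Sum = 1.

1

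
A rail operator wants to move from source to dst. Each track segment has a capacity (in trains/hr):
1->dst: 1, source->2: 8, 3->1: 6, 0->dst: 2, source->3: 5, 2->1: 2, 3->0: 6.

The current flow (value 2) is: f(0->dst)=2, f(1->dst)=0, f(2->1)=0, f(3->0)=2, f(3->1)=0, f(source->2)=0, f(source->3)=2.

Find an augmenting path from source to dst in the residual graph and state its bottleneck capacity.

Residual along source->3->1->dst: source->3: 3, 3->1: 6, 1->dst: 1.
Bottleneck = min = 1.

source->3->1->dst, bottleneck 1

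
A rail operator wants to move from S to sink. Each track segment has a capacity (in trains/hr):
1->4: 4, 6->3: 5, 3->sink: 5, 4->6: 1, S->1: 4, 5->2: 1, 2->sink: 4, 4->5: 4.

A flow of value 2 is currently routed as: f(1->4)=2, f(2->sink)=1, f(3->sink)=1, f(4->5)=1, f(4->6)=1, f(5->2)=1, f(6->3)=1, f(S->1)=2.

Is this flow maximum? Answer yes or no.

Yes

Residual reachable from S: {1, 4, 5, S}; sink is not reachable.
Saturated cut: 5->2, 4->6 with total capacity 2 = current flow value. Flow is maximum.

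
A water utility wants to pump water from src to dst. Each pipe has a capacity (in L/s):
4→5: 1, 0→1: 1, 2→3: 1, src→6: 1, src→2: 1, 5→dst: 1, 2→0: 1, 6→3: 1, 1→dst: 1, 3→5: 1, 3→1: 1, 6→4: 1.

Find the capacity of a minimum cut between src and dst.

2

Max flow = 2 (via 2 augmenting paths).
In the residual at optimum, the set reachable from src is {src}.
Cut edges: src→2 (cap 1), src→6 (cap 1). Sum = 2.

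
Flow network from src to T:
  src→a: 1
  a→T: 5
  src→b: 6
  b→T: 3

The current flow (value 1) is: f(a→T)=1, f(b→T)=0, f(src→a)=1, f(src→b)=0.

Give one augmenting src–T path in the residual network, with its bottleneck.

Residual along src→b→T: src→b: 6, b→T: 3.
Bottleneck = min = 3.

src→b→T, bottleneck 3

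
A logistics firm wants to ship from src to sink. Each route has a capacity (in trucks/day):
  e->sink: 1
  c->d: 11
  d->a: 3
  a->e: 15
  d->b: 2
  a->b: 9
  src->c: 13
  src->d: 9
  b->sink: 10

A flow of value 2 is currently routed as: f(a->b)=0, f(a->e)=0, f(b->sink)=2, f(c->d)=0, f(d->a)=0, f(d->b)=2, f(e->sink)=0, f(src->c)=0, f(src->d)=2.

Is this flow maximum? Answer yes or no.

Residual path src->d->a->e->sink has bottleneck 1 > 0.
Pushing 1 along it raises the flow to 3, so the given flow is not maximum.

No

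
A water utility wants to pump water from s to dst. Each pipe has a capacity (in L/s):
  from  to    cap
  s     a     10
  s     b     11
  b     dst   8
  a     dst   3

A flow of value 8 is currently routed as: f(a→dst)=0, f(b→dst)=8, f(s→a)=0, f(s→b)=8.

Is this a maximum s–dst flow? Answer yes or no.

Residual path s→a→dst has bottleneck 3 > 0.
Pushing 3 along it raises the flow to 11, so the given flow is not maximum.

No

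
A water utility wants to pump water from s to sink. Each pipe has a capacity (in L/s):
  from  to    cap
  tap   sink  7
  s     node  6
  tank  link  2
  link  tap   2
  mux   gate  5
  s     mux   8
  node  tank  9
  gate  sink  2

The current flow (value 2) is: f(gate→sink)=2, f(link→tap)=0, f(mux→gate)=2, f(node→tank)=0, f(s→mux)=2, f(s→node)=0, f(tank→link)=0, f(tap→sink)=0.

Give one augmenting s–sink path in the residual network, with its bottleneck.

Residual along s→node→tank→link→tap→sink: s→node: 6, node→tank: 9, tank→link: 2, link→tap: 2, tap→sink: 7.
Bottleneck = min = 2.

s→node→tank→link→tap→sink, bottleneck 2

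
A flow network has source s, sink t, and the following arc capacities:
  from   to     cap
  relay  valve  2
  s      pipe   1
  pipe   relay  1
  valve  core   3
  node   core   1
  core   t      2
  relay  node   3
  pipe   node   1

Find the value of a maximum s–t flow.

Augment s→pipe→node→core→t: bottleneck 1. Total 1.
No augmenting path remains in the residual graph.

1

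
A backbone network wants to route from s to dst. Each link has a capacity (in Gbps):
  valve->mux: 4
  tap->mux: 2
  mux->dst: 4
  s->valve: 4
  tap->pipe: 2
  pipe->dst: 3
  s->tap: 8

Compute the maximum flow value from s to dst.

6

Augment s->tap->pipe->dst: bottleneck 2. Total 2.
Augment s->tap->mux->dst: bottleneck 2. Total 4.
Augment s->valve->mux->dst: bottleneck 2. Total 6.
No augmenting path remains in the residual graph.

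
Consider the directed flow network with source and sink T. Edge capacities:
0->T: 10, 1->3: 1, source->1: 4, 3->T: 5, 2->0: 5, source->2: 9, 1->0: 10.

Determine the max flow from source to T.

Augment source->1->3->T: bottleneck 1. Total 1.
Augment source->1->0->T: bottleneck 3. Total 4.
Augment source->2->0->T: bottleneck 5. Total 9.
No augmenting path remains in the residual graph.

9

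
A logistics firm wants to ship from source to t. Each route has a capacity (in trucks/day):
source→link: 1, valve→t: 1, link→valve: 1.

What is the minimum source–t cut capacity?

Max flow = 1 (via 1 augmenting path).
In the residual at optimum, the set reachable from source is {source}.
Cut edges: source→link (cap 1). Sum = 1.

1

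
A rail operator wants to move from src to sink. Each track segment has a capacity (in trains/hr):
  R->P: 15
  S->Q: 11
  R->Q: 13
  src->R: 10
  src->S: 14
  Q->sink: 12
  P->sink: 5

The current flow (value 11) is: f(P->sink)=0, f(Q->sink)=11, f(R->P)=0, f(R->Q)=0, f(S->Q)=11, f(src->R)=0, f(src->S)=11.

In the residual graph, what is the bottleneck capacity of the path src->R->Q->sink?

Residual capacities along the path: src->R: 10, R->Q: 13, Q->sink: 1.
Minimum is 1.

1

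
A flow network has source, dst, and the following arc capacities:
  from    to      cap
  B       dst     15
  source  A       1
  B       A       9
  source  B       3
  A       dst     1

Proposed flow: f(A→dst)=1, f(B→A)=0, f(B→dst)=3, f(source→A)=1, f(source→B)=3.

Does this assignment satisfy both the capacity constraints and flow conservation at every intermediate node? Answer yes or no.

Yes

Every edge has 0 ≤ f(e) ≤ cap(e).
At each intermediate node, inflow equals outflow.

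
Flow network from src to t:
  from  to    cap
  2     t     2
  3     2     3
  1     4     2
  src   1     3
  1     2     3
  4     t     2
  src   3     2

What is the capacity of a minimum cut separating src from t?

Max flow = 4 (via 2 augmenting paths).
In the residual at optimum, the set reachable from src is {1, 2, 3, src}.
Cut edges: 1->4 (cap 2), 2->t (cap 2). Sum = 4.

4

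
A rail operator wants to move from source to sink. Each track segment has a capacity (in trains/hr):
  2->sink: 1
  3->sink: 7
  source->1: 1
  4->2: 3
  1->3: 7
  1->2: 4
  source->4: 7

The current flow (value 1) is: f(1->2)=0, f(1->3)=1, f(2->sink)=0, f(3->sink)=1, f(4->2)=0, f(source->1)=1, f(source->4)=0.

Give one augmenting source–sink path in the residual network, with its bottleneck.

Residual along source->4->2->sink: source->4: 7, 4->2: 3, 2->sink: 1.
Bottleneck = min = 1.

source->4->2->sink, bottleneck 1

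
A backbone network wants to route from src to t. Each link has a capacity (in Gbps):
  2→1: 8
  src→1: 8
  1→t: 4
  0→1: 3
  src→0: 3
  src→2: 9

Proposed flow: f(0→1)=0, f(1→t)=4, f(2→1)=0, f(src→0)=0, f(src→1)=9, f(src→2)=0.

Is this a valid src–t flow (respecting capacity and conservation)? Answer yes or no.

Capacity violated on src→1: flow 9 > capacity 8.

No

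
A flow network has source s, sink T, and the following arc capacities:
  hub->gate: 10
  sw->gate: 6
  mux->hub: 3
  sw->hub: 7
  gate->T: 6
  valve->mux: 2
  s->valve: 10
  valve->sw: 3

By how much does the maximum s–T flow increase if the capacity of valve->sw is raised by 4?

1

Original max flow = 5.
After raising cap(valve->sw), augmenting paths through that edge carry 1 more unit.
New max flow = 6. Increase = 1.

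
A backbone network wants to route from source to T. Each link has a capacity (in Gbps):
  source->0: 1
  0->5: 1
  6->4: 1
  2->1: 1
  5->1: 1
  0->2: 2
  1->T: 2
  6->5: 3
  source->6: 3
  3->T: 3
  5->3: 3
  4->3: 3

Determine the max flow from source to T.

4

Augment source->6->4->3->T: bottleneck 1. Total 1.
Augment source->6->5->3->T: bottleneck 2. Total 3.
Augment source->0->5->1->T: bottleneck 1. Total 4.
No augmenting path remains in the residual graph.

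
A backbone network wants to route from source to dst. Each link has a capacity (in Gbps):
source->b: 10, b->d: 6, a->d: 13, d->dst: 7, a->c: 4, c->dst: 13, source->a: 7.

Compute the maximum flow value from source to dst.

11

Augment source->a->c->dst: bottleneck 4. Total 4.
Augment source->a->d->dst: bottleneck 3. Total 7.
Augment source->b->d->dst: bottleneck 4. Total 11.
No augmenting path remains in the residual graph.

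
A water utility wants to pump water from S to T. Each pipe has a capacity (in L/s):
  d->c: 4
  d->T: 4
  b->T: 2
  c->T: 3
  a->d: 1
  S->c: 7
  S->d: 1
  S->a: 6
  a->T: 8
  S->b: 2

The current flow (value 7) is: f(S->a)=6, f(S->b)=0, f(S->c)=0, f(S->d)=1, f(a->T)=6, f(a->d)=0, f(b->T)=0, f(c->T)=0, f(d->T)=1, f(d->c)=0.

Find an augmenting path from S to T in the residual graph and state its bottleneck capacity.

S->c->T, bottleneck 3

Residual along S->c->T: S->c: 7, c->T: 3.
Bottleneck = min = 3.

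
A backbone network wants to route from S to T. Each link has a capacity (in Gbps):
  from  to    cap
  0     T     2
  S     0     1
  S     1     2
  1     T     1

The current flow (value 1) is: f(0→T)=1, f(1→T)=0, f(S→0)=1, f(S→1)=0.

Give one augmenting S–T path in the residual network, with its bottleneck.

S→1→T, bottleneck 1

Residual along S→1→T: S→1: 2, 1→T: 1.
Bottleneck = min = 1.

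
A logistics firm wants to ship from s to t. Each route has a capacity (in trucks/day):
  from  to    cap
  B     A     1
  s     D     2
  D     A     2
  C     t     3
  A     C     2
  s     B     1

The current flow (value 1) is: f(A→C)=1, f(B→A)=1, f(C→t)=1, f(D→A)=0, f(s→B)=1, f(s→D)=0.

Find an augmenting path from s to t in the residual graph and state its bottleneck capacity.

s→D→A→C→t, bottleneck 1

Residual along s→D→A→C→t: s→D: 2, D→A: 2, A→C: 1, C→t: 2.
Bottleneck = min = 1.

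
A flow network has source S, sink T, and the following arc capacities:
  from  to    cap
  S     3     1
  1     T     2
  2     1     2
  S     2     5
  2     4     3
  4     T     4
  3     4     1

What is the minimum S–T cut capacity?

6

Max flow = 6 (via 3 augmenting paths).
In the residual at optimum, the set reachable from S is {S}.
Cut edges: S->2 (cap 5), S->3 (cap 1). Sum = 6.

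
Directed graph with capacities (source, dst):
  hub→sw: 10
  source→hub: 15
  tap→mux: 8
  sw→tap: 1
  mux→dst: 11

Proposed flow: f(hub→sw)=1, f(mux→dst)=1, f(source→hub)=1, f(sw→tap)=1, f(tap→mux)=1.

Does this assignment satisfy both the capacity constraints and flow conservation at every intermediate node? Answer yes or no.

Yes

Every edge has 0 ≤ f(e) ≤ cap(e).
At each intermediate node, inflow equals outflow.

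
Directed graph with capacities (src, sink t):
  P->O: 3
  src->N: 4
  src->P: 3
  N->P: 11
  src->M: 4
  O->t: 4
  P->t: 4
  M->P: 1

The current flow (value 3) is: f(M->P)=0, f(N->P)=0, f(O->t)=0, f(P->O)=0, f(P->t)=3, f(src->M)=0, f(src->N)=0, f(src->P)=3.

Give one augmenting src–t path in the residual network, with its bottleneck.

src->M->P->t, bottleneck 1

Residual along src->M->P->t: src->M: 4, M->P: 1, P->t: 1.
Bottleneck = min = 1.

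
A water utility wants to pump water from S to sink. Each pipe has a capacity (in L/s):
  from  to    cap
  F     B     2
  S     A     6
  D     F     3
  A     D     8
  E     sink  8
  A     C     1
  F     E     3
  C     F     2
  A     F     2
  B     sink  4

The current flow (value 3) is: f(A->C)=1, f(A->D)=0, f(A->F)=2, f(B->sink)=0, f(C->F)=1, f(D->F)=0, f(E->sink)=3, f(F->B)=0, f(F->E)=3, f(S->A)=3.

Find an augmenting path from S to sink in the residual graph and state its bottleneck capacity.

S->A->D->F->B->sink, bottleneck 2

Residual along S->A->D->F->B->sink: S->A: 3, A->D: 8, D->F: 3, F->B: 2, B->sink: 4.
Bottleneck = min = 2.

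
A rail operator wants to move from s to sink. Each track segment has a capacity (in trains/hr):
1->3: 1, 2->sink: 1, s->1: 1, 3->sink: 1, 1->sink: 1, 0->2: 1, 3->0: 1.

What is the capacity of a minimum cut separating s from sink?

Max flow = 1 (via 1 augmenting path).
In the residual at optimum, the set reachable from s is {s}.
Cut edges: s->1 (cap 1). Sum = 1.

1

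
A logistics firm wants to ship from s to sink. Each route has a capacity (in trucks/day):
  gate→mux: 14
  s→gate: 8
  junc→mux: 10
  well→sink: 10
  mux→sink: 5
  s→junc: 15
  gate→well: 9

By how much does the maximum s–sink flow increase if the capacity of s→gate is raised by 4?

Original max flow = 13.
After raising cap(s→gate), augmenting paths through that edge carry 1 more unit.
New max flow = 14. Increase = 1.

1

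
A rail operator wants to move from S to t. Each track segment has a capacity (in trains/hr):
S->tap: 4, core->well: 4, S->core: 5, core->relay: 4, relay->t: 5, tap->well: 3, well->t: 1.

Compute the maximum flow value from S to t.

5

Augment S->tap->well->t: bottleneck 1. Total 1.
Augment S->core->relay->t: bottleneck 4. Total 5.
No augmenting path remains in the residual graph.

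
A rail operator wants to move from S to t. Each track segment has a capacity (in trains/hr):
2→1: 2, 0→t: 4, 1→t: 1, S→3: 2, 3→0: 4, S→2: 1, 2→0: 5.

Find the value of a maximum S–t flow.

Augment S→3→0→t: bottleneck 2. Total 2.
Augment S→2→0→t: bottleneck 1. Total 3.
No augmenting path remains in the residual graph.

3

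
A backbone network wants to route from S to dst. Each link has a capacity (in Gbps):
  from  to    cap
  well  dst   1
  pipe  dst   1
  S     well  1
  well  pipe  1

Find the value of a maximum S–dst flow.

1

Augment S→well→dst: bottleneck 1. Total 1.
No augmenting path remains in the residual graph.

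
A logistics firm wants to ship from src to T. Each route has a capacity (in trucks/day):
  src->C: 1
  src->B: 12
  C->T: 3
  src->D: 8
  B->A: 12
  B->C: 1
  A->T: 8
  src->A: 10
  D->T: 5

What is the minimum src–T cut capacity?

Max flow = 15 (via 4 augmenting paths).
In the residual at optimum, the set reachable from src is {A, B, D, src}.
Cut edges: src->C (cap 1), B->C (cap 1), A->T (cap 8), D->T (cap 5). Sum = 15.

15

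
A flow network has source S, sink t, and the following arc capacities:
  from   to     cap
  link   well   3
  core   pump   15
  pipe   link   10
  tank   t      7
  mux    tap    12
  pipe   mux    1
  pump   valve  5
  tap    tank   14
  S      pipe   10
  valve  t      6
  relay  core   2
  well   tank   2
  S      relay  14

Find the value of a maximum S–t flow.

Augment S→relay→core→pump→valve→t: bottleneck 2. Total 2.
Augment S→pipe→link→well→tank→t: bottleneck 2. Total 4.
Augment S→pipe→mux→tap→tank→t: bottleneck 1. Total 5.
No augmenting path remains in the residual graph.

5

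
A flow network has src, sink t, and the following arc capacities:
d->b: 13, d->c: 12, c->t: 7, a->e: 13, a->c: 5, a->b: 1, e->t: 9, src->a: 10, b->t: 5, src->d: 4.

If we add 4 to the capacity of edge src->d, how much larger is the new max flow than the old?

Original max flow = 14.
After raising cap(src->d), augmenting paths through that edge carry 4 more units.
New max flow = 18. Increase = 4.

4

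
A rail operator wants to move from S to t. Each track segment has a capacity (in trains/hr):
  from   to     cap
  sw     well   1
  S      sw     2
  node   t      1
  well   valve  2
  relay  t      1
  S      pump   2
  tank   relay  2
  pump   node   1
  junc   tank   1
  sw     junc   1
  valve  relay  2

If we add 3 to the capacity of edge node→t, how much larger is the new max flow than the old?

Original max flow = 2.
Edge node→t does not cross the min cut (source side {S, junc, pump, relay, sw, tank, valve, well}), so extra capacity there cannot help.
New max flow = 2. Increase = 0.

0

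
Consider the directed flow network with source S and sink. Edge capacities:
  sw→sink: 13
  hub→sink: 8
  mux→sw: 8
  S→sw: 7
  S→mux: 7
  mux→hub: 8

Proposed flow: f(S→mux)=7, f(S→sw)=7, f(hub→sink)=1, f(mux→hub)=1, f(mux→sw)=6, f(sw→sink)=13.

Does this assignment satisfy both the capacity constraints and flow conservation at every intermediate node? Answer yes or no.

Yes

Every edge has 0 ≤ f(e) ≤ cap(e).
At each intermediate node, inflow equals outflow.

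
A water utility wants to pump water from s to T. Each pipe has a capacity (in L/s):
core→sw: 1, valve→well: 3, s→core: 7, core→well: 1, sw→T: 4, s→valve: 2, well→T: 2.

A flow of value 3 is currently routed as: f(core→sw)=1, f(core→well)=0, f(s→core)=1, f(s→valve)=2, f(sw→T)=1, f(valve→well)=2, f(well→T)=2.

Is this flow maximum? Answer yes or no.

Yes

Residual reachable from s: {core, s, valve, well}; T is not reachable.
Saturated cut: core→sw, well→T with total capacity 3 = current flow value. Flow is maximum.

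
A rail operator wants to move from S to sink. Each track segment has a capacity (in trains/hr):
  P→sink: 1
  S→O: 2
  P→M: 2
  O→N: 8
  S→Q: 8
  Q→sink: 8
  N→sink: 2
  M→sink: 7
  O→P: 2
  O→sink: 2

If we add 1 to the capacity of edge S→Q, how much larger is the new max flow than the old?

0

Original max flow = 10.
Even with extra capacity on S→Q, another cut of capacity 10 remains binding.
New max flow = 10. Increase = 0.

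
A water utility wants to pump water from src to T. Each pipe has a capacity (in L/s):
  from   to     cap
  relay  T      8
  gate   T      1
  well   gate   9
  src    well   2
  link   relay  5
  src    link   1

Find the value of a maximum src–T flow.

Augment src->well->gate->T: bottleneck 1. Total 1.
Augment src->link->relay->T: bottleneck 1. Total 2.
No augmenting path remains in the residual graph.

2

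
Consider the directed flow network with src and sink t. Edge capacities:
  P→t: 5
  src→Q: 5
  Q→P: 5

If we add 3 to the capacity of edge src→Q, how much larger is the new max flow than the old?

0

Original max flow = 5.
Even with extra capacity on src→Q, another cut of capacity 5 remains binding.
New max flow = 5. Increase = 0.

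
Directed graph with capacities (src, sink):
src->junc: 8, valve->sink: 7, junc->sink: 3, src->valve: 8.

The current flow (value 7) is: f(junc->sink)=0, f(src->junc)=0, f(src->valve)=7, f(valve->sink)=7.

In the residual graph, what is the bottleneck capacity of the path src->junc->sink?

3

Residual capacities along the path: src->junc: 8, junc->sink: 3.
Minimum is 3.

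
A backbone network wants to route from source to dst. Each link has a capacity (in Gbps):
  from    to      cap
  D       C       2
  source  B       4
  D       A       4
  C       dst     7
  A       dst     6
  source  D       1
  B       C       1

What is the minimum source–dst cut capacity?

Max flow = 2 (via 2 augmenting paths).
In the residual at optimum, the set reachable from source is {B, source}.
Cut edges: source->D (cap 1), B->C (cap 1). Sum = 2.

2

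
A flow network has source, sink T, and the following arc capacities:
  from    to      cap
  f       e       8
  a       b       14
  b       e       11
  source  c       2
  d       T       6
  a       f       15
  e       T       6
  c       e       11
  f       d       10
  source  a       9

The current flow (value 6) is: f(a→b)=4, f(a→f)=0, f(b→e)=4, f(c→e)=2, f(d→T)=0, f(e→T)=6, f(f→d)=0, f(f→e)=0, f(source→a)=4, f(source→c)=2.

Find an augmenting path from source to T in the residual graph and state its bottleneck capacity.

source→a→f→d→T, bottleneck 5

Residual along source→a→f→d→T: source→a: 5, a→f: 15, f→d: 10, d→T: 6.
Bottleneck = min = 5.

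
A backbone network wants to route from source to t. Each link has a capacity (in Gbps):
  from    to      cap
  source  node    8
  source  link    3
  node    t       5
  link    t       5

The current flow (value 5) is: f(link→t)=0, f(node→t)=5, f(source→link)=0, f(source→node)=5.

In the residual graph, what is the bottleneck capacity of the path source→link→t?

3

Residual capacities along the path: source→link: 3, link→t: 5.
Minimum is 3.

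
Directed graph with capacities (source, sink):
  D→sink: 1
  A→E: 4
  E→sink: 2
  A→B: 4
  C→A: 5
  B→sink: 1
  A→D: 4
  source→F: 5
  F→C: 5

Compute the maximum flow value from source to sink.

Augment source→F→C→A→D→sink: bottleneck 1. Total 1.
Augment source→F→C→A→E→sink: bottleneck 2. Total 3.
Augment source→F→C→A→B→sink: bottleneck 1. Total 4.
No augmenting path remains in the residual graph.

4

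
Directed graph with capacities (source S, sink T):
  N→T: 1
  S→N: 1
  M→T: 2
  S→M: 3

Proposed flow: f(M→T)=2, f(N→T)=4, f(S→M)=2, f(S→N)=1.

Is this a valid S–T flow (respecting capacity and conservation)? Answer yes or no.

Capacity violated on N→T: flow 4 > capacity 1.

No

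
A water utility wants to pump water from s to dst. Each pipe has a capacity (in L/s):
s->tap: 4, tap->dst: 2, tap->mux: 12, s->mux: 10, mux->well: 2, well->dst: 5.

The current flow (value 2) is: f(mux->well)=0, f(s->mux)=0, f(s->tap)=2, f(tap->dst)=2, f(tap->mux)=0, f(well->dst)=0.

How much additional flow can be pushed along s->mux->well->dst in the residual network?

Residual capacities along the path: s->mux: 10, mux->well: 2, well->dst: 5.
Minimum is 2.

2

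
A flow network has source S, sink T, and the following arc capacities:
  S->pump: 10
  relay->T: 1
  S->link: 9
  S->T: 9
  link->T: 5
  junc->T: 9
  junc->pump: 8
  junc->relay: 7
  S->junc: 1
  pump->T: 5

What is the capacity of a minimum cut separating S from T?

Max flow = 20 (via 4 augmenting paths).
In the residual at optimum, the set reachable from S is {S, link, pump}.
Cut edges: S->junc (cap 1), S->T (cap 9), link->T (cap 5), pump->T (cap 5). Sum = 20.

20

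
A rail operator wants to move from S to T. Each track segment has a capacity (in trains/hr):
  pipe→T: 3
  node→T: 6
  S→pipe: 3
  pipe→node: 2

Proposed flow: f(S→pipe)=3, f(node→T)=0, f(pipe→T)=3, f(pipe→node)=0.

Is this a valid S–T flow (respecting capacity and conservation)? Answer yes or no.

Every edge has 0 ≤ f(e) ≤ cap(e).
At each intermediate node, inflow equals outflow.

Yes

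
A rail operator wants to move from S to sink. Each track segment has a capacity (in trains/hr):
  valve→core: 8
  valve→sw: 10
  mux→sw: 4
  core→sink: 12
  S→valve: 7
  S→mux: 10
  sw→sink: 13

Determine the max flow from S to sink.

11

Augment S→valve→core→sink: bottleneck 7. Total 7.
Augment S→mux→sw→sink: bottleneck 4. Total 11.
No augmenting path remains in the residual graph.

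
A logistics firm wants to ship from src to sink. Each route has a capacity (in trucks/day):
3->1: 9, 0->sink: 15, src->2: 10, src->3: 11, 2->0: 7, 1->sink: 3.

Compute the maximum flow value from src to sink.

10

Augment src->2->0->sink: bottleneck 7. Total 7.
Augment src->3->1->sink: bottleneck 3. Total 10.
No augmenting path remains in the residual graph.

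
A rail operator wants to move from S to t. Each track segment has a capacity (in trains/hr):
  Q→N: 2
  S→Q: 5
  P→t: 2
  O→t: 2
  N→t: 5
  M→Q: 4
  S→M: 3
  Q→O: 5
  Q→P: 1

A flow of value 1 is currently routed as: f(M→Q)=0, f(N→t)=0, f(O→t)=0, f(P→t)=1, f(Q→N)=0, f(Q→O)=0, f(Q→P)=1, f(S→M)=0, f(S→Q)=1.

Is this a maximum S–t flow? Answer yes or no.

Residual path S→Q→O→t has bottleneck 2 > 0.
Pushing 2 along it raises the flow to 3, so the given flow is not maximum.

No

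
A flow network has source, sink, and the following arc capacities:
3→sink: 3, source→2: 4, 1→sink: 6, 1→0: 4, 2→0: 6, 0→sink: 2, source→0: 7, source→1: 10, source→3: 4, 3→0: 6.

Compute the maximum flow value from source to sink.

11

Augment source→1→sink: bottleneck 6. Total 6.
Augment source→3→sink: bottleneck 3. Total 9.
Augment source→0→sink: bottleneck 2. Total 11.
No augmenting path remains in the residual graph.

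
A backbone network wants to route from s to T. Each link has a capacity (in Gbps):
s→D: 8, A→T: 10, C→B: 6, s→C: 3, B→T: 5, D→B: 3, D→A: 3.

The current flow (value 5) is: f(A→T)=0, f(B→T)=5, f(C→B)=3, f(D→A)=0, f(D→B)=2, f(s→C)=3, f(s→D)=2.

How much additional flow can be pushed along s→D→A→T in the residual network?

Residual capacities along the path: s→D: 6, D→A: 3, A→T: 10.
Minimum is 3.

3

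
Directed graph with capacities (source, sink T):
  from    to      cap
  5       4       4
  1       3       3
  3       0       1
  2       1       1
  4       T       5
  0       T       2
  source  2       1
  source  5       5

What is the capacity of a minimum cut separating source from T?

Max flow = 5 (via 2 augmenting paths).
In the residual at optimum, the set reachable from source is {5, source}.
Cut edges: 5->4 (cap 4), source->2 (cap 1). Sum = 5.

5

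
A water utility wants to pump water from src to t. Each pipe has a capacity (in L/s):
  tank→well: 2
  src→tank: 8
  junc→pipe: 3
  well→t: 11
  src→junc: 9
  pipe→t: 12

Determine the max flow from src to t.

Augment src→tank→well→t: bottleneck 2. Total 2.
Augment src→junc→pipe→t: bottleneck 3. Total 5.
No augmenting path remains in the residual graph.

5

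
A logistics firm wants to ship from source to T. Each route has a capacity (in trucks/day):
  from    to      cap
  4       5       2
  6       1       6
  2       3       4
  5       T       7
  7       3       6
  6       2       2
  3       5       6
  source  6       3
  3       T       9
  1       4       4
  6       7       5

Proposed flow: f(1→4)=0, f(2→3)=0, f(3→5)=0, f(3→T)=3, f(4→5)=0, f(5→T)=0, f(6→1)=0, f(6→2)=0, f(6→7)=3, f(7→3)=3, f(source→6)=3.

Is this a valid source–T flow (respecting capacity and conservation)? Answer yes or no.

Every edge has 0 ≤ f(e) ≤ cap(e).
At each intermediate node, inflow equals outflow.

Yes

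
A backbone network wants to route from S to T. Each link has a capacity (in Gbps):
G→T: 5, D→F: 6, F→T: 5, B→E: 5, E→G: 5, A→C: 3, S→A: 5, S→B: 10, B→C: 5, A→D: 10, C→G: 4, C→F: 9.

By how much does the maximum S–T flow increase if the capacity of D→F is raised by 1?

0

Original max flow = 10.
Edge D→F does not cross the min cut (source side {A, B, C, D, E, F, G, S}), so extra capacity there cannot help.
New max flow = 10. Increase = 0.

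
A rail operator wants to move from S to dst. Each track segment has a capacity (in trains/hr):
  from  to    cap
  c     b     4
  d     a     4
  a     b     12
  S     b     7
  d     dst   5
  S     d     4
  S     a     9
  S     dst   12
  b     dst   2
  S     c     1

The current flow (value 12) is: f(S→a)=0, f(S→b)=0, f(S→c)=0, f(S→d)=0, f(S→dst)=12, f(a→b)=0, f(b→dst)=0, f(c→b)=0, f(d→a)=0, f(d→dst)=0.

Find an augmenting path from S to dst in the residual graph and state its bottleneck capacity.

Residual along S→d→dst: S→d: 4, d→dst: 5.
Bottleneck = min = 4.

S→d→dst, bottleneck 4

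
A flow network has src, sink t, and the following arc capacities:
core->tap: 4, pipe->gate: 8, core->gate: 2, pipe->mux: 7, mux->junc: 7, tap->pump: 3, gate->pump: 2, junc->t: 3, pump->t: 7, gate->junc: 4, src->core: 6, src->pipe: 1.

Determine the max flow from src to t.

Augment src->pipe->mux->junc->t: bottleneck 1. Total 1.
Augment src->core->gate->junc->t: bottleneck 2. Total 3.
Augment src->core->tap->pump->t: bottleneck 3. Total 6.
No augmenting path remains in the residual graph.

6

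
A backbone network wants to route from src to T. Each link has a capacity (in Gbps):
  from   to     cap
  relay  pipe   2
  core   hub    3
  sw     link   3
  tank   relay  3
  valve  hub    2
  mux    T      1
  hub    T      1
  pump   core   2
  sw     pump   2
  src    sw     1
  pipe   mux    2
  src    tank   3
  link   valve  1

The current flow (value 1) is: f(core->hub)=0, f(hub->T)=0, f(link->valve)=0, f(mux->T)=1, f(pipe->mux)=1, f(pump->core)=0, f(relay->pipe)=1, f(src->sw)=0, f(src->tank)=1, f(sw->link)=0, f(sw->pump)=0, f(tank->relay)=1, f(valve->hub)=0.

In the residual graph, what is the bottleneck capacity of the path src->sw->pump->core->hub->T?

1

Residual capacities along the path: src->sw: 1, sw->pump: 2, pump->core: 2, core->hub: 3, hub->T: 1.
Minimum is 1.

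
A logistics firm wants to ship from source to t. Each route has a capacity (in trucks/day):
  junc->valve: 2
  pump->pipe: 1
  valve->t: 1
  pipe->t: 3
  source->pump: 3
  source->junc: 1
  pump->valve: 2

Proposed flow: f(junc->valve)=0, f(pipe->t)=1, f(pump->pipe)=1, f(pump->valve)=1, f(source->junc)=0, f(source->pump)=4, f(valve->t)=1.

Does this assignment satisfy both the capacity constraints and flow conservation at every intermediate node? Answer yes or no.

Capacity violated on source->pump: flow 4 > capacity 3.

No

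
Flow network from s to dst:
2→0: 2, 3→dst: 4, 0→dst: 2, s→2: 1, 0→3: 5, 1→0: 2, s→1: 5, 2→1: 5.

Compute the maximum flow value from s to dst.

3

Augment s→2→0→dst: bottleneck 1. Total 1.
Augment s→1→0→dst: bottleneck 1. Total 2.
Augment s→1→0→3→dst: bottleneck 1. Total 3.
No augmenting path remains in the residual graph.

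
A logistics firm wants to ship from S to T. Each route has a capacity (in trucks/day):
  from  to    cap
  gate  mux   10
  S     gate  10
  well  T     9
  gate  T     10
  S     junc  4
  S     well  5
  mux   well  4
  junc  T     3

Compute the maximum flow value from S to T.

Augment S->junc->T: bottleneck 3. Total 3.
Augment S->gate->T: bottleneck 10. Total 13.
Augment S->well->T: bottleneck 5. Total 18.
No augmenting path remains in the residual graph.

18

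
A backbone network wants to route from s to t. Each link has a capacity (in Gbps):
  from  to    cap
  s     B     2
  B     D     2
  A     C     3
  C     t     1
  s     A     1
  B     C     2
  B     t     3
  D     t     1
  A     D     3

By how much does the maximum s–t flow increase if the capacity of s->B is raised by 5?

Original max flow = 3.
After raising cap(s->B), augmenting paths through that edge carry 2 more units.
New max flow = 5. Increase = 2.

2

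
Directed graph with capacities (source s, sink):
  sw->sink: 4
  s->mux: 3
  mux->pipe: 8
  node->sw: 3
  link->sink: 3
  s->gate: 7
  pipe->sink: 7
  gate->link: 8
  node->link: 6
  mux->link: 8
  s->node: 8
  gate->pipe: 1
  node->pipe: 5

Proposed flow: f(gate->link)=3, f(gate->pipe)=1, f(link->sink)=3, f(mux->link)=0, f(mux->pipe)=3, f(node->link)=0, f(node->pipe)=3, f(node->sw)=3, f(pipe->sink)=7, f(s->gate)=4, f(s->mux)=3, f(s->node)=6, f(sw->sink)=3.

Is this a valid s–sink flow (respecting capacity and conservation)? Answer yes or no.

Yes

Every edge has 0 ≤ f(e) ≤ cap(e).
At each intermediate node, inflow equals outflow.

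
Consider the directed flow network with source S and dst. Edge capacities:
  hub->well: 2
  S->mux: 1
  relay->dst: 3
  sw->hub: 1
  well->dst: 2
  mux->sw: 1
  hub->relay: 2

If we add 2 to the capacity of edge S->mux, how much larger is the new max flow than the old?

Original max flow = 1.
Even with extra capacity on S->mux, another cut of capacity 1 remains binding.
New max flow = 1. Increase = 0.

0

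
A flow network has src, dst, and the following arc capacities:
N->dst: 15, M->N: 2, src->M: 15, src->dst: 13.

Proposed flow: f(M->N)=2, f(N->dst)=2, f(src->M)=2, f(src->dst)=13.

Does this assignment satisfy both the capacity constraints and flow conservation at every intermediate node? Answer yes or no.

Yes

Every edge has 0 ≤ f(e) ≤ cap(e).
At each intermediate node, inflow equals outflow.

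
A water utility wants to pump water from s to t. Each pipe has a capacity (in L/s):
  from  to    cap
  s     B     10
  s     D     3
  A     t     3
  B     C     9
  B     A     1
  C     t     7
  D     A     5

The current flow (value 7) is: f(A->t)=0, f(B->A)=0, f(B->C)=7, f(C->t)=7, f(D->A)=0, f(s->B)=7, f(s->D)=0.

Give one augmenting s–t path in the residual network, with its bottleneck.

s->B->A->t, bottleneck 1

Residual along s->B->A->t: s->B: 3, B->A: 1, A->t: 3.
Bottleneck = min = 1.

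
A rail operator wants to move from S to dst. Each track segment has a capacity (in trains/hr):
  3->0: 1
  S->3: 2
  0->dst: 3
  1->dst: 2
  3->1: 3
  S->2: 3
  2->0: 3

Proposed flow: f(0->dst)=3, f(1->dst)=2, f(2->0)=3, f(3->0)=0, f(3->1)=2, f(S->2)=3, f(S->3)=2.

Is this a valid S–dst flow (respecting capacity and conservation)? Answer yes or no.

Yes

Every edge has 0 ≤ f(e) ≤ cap(e).
At each intermediate node, inflow equals outflow.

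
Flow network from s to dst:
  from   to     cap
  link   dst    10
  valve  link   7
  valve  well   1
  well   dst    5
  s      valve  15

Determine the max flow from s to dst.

8

Augment s→valve→link→dst: bottleneck 7. Total 7.
Augment s→valve→well→dst: bottleneck 1. Total 8.
No augmenting path remains in the residual graph.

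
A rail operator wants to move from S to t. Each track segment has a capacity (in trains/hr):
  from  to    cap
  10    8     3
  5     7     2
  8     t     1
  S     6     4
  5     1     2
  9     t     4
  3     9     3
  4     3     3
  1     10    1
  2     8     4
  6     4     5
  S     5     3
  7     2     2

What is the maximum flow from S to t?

4

Augment S->5->1->10->8->t: bottleneck 1. Total 1.
Augment S->6->4->3->9->t: bottleneck 3. Total 4.
No augmenting path remains in the residual graph.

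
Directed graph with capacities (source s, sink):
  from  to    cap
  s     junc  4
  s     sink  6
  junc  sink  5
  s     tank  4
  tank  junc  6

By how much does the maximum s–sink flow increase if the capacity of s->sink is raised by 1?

Original max flow = 11.
After raising cap(s->sink), augmenting paths through that edge carry 1 more unit.
New max flow = 12. Increase = 1.

1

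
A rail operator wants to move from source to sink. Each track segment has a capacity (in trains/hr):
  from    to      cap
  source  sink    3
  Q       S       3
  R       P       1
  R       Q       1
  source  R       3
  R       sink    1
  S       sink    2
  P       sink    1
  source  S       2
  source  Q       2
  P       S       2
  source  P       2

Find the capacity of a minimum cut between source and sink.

7

Max flow = 7 (via 4 augmenting paths).
In the residual at optimum, the set reachable from source is {P, Q, R, S, source}.
Cut edges: source→sink (cap 3), R→sink (cap 1), P→sink (cap 1), S→sink (cap 2). Sum = 7.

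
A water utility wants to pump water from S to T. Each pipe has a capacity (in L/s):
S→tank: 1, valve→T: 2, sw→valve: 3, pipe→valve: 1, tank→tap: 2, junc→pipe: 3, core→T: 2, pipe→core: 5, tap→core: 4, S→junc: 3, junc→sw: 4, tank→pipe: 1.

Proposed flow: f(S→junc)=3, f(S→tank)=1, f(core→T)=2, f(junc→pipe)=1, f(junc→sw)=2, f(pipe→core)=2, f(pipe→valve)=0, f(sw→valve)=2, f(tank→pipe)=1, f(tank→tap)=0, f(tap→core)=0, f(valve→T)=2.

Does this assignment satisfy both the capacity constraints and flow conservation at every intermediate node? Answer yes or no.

Yes

Every edge has 0 ≤ f(e) ≤ cap(e).
At each intermediate node, inflow equals outflow.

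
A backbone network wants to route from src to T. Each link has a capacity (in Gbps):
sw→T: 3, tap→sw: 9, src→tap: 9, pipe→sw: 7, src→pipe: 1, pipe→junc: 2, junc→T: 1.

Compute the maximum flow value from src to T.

Augment src→tap→sw→T: bottleneck 3. Total 3.
Augment src→pipe→junc→T: bottleneck 1. Total 4.
No augmenting path remains in the residual graph.

4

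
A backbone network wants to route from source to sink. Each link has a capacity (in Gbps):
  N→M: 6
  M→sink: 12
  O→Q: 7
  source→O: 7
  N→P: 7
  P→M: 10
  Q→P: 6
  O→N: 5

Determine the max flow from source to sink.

7

Augment source→O→N→M→sink: bottleneck 5. Total 5.
Augment source→O→Q→P→M→sink: bottleneck 2. Total 7.
No augmenting path remains in the residual graph.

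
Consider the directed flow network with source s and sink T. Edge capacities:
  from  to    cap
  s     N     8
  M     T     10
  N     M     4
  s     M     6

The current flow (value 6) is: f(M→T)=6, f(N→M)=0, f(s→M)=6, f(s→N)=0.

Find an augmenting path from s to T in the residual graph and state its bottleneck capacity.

s→N→M→T, bottleneck 4

Residual along s→N→M→T: s→N: 8, N→M: 4, M→T: 4.
Bottleneck = min = 4.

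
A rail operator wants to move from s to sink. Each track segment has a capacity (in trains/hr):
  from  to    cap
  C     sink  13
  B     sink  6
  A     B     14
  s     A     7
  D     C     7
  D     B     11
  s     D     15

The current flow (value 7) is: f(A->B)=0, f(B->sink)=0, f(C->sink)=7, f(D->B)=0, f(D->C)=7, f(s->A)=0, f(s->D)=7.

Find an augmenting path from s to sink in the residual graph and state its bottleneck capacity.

s->D->B->sink, bottleneck 6

Residual along s->D->B->sink: s->D: 8, D->B: 11, B->sink: 6.
Bottleneck = min = 6.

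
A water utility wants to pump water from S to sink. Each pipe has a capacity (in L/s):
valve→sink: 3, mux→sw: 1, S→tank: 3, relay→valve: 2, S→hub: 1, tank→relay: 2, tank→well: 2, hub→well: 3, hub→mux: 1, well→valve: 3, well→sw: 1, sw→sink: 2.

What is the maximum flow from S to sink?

Augment S→tank→relay→valve→sink: bottleneck 2. Total 2.
Augment S→tank→well→valve→sink: bottleneck 1. Total 3.
Augment S→hub→well→sw→sink: bottleneck 1. Total 4.
No augmenting path remains in the residual graph.

4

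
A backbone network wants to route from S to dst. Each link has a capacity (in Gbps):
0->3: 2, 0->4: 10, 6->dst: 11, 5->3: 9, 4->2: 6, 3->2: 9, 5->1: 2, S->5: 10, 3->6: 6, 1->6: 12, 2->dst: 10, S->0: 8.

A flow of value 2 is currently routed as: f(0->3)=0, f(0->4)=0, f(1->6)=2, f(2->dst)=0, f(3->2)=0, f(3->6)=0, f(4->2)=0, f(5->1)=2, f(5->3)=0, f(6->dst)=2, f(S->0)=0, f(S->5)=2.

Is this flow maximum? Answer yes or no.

No

Residual path S->5->3->6->dst has bottleneck 6 > 0.
Pushing 6 along it raises the flow to 8, so the given flow is not maximum.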